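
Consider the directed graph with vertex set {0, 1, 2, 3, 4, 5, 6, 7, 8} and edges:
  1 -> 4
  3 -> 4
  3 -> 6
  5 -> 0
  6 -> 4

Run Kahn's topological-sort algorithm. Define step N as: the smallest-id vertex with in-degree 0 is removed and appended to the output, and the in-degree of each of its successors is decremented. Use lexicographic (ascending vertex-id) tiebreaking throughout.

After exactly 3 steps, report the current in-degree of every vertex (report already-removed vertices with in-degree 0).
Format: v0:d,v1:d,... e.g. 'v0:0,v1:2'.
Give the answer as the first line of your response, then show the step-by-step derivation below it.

v0:1,v1:0,v2:0,v3:0,v4:1,v5:0,v6:0,v7:0,v8:0

step 1: output 1; order=[1]; indeg=(1,0,0,0,2,0,1,0,0)
step 2: output 2; order=[1,2]; indeg=(1,0,0,0,2,0,1,0,0)
step 3: output 3; order=[1,2,3]; indeg=(1,0,0,0,1,0,0,0,0)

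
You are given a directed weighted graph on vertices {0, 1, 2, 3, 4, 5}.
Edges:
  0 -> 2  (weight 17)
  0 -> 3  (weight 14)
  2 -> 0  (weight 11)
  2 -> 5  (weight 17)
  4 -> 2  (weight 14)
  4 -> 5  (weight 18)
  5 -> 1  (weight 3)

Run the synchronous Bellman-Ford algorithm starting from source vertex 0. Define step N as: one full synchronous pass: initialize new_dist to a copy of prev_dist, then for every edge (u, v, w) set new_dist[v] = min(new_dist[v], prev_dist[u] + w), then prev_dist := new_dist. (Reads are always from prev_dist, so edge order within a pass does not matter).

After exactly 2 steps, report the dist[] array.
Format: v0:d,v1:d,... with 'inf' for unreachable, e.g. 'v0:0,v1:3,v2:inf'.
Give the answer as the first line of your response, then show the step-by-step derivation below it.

v0:0,v1:inf,v2:17,v3:14,v4:inf,v5:34

step 1: dist = v0:0,v1:inf,v2:17,v3:14,v4:inf,v5:inf
step 2: dist = v0:0,v1:inf,v2:17,v3:14,v4:inf,v5:34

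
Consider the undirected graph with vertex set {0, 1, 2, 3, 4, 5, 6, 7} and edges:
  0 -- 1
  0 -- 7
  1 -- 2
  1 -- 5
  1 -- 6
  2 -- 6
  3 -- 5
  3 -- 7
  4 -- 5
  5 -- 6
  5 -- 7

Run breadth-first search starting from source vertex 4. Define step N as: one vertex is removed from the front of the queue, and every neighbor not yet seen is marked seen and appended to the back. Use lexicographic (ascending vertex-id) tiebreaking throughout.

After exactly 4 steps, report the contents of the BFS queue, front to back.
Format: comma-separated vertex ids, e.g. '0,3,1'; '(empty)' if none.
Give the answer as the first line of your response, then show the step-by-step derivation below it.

6,7,0,2

step 1: dequeue 4; queue=[5]; order=4
step 2: dequeue 5; queue=[1,3,6,7]; order=4,5
step 3: dequeue 1; queue=[3,6,7,0,2]; order=4,5,1
step 4: dequeue 3; queue=[6,7,0,2]; order=4,5,1,3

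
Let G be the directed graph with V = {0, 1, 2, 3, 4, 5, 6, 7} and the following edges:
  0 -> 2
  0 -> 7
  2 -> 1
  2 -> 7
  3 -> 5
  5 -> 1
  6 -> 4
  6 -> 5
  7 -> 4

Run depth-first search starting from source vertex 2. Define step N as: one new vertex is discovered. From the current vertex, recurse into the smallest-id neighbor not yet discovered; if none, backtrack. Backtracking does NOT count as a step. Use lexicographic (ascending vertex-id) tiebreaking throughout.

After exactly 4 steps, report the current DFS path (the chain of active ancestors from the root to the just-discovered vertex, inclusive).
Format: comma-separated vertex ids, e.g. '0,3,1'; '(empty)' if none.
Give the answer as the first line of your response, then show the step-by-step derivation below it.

2,7,4

step 1: discover 2; path=2; order=2
step 2: discover 1; path=2>1; order=2,1
step 3: discover 7; path=2>7; order=2,1,7
step 4: discover 4; path=2>7>4; order=2,1,7,4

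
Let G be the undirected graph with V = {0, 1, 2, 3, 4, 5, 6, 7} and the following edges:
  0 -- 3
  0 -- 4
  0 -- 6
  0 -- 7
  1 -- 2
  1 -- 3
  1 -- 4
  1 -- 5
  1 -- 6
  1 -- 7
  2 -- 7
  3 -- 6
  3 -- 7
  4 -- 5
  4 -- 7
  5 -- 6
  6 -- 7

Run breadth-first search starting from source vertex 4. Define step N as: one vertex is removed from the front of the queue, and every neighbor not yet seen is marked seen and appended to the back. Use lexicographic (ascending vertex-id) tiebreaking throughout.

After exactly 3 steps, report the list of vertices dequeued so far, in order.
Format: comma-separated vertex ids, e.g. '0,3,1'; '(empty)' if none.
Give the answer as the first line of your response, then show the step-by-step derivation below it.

4,0,1

step 1: dequeue 4; queue=[0,1,5,7]; order=4
step 2: dequeue 0; queue=[1,5,7,3,6]; order=4,0
step 3: dequeue 1; queue=[5,7,3,6,2]; order=4,0,1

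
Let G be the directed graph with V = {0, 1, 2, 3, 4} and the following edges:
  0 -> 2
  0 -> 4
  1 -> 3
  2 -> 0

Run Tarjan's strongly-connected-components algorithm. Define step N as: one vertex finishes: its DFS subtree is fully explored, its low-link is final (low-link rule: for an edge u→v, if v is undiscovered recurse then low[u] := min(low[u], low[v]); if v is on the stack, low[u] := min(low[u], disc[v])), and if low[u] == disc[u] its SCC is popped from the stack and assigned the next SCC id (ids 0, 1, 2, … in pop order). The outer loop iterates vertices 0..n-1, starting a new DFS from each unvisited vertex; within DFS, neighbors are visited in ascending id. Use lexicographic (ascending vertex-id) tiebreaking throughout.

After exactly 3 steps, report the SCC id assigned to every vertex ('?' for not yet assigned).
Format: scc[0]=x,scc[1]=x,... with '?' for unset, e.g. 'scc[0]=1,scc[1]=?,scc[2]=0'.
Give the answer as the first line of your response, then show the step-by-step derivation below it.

scc[0]=1,scc[1]=?,scc[2]=1,scc[3]=?,scc[4]=0

step 1: low=(low[0]=0,low[1]=?,low[2]=0,low[3]=?,low[4]=?); scc=(scc[0]=?,scc[1]=?,scc[2]=?,scc[3]=?,scc[4]=?)
step 2: low=(low[0]=0,low[1]=?,low[2]=0,low[3]=?,low[4]=2); scc=(scc[0]=?,scc[1]=?,scc[2]=?,scc[3]=?,scc[4]=0)
step 3: low=(low[0]=0,low[1]=?,low[2]=0,low[3]=?,low[4]=2); scc=(scc[0]=1,scc[1]=?,scc[2]=1,scc[3]=?,scc[4]=0)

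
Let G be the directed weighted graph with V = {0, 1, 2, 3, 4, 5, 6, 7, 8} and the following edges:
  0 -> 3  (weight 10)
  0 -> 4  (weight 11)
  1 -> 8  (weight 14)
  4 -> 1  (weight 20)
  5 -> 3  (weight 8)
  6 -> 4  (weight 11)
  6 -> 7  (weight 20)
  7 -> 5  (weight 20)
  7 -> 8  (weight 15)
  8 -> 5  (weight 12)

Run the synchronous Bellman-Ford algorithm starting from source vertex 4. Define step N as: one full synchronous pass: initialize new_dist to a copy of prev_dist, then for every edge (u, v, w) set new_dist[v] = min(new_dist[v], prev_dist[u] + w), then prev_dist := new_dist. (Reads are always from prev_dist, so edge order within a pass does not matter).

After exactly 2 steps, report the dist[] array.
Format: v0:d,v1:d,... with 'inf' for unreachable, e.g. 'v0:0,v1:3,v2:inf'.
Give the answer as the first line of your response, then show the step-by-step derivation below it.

v0:inf,v1:20,v2:inf,v3:inf,v4:0,v5:inf,v6:inf,v7:inf,v8:34

step 1: dist = v0:inf,v1:20,v2:inf,v3:inf,v4:0,v5:inf,v6:inf,v7:inf,v8:inf
step 2: dist = v0:inf,v1:20,v2:inf,v3:inf,v4:0,v5:inf,v6:inf,v7:inf,v8:34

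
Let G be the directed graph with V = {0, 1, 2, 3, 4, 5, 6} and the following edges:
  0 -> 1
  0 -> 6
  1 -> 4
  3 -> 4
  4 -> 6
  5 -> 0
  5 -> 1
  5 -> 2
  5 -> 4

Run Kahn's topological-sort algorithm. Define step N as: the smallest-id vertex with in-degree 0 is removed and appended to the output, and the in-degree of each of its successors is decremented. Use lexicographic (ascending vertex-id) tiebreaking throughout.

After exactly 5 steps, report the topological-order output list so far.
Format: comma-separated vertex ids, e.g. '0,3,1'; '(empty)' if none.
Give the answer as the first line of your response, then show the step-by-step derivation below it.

3,5,0,1,2

step 1: output 3; order=[3]; indeg=(1,2,1,0,2,0,2)
step 2: output 5; order=[3,5]; indeg=(0,1,0,0,1,0,2)
step 3: output 0; order=[3,5,0]; indeg=(0,0,0,0,1,0,1)
step 4: output 1; order=[3,5,0,1]; indeg=(0,0,0,0,0,0,1)
step 5: output 2; order=[3,5,0,1,2]; indeg=(0,0,0,0,0,0,1)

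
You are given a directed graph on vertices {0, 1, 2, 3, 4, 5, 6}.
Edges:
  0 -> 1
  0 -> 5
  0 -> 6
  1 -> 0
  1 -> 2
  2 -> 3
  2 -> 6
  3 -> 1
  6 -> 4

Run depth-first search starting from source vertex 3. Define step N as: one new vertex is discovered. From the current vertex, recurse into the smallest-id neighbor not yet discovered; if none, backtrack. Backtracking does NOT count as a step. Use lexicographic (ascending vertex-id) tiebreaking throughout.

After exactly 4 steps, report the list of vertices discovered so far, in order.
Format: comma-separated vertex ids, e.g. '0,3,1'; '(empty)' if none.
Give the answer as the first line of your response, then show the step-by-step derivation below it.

3,1,0,5

step 1: discover 3; path=3; order=3
step 2: discover 1; path=3>1; order=3,1
step 3: discover 0; path=3>1>0; order=3,1,0
step 4: discover 5; path=3>1>0>5; order=3,1,0,5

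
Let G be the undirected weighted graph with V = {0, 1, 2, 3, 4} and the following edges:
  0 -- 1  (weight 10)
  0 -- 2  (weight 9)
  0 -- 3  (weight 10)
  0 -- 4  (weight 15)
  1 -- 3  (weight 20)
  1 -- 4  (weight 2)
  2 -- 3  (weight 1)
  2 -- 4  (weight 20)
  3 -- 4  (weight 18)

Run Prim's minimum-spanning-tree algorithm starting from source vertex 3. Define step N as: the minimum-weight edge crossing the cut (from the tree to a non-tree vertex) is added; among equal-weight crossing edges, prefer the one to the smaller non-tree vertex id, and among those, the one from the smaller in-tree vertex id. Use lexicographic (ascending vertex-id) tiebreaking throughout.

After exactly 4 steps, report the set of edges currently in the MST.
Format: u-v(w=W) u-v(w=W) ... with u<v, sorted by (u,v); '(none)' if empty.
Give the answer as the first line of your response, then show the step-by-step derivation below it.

0-1(w=10) 0-2(w=9) 1-4(w=2) 2-3(w=1)

step 1: add edge 2-3 (w=1); MST = {2-3(w=1)}
step 2: add edge 0-2 (w=9); MST = {0-2(w=9) 2-3(w=1)}
step 3: add edge 0-1 (w=10); MST = {0-1(w=10) 0-2(w=9) 2-3(w=1)}
step 4: add edge 1-4 (w=2); MST = {0-1(w=10) 0-2(w=9) 1-4(w=2) 2-3(w=1)}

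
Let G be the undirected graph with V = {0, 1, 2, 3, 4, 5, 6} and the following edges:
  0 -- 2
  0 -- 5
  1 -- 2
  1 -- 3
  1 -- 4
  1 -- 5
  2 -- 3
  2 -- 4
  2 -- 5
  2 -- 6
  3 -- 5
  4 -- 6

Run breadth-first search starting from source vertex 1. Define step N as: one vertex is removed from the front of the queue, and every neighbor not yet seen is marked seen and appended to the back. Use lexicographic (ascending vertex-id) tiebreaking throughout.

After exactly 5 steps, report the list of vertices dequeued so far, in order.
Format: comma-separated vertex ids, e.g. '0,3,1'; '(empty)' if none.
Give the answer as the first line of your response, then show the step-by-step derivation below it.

1,2,3,4,5

step 1: dequeue 1; queue=[2,3,4,5]; order=1
step 2: dequeue 2; queue=[3,4,5,0,6]; order=1,2
step 3: dequeue 3; queue=[4,5,0,6]; order=1,2,3
step 4: dequeue 4; queue=[5,0,6]; order=1,2,3,4
step 5: dequeue 5; queue=[0,6]; order=1,2,3,4,5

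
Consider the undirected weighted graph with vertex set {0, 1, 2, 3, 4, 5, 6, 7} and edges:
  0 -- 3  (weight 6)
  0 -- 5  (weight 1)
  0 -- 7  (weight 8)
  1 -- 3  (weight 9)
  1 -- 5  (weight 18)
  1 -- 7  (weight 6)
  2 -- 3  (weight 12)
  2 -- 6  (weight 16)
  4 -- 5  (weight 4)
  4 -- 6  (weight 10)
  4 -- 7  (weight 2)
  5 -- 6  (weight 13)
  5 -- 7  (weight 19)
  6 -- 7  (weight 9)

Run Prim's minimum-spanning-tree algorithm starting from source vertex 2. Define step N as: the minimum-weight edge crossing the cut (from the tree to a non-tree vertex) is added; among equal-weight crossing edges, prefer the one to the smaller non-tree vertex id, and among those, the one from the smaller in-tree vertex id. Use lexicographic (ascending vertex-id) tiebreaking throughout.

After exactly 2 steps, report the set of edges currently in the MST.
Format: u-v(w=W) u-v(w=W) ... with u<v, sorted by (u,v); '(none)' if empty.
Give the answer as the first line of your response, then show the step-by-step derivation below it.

0-3(w=6) 2-3(w=12)

step 1: add edge 2-3 (w=12); MST = {2-3(w=12)}
step 2: add edge 0-3 (w=6); MST = {0-3(w=6) 2-3(w=12)}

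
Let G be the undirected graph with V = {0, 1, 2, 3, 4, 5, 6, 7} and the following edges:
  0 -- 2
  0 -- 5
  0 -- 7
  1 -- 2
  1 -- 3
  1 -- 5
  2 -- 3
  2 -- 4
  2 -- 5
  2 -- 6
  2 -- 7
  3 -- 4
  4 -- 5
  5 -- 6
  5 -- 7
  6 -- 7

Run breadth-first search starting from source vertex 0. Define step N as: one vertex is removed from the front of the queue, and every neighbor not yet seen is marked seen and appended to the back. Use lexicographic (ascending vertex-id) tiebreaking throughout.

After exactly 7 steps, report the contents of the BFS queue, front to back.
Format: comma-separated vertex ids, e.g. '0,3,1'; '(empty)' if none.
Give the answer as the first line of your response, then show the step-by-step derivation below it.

6

step 1: dequeue 0; queue=[2,5,7]; order=0
step 2: dequeue 2; queue=[5,7,1,3,4,6]; order=0,2
step 3: dequeue 5; queue=[7,1,3,4,6]; order=0,2,5
step 4: dequeue 7; queue=[1,3,4,6]; order=0,2,5,7
step 5: dequeue 1; queue=[3,4,6]; order=0,2,5,7,1
step 6: dequeue 3; queue=[4,6]; order=0,2,5,7,1,3
step 7: dequeue 4; queue=[6]; order=0,2,5,7,1,3,4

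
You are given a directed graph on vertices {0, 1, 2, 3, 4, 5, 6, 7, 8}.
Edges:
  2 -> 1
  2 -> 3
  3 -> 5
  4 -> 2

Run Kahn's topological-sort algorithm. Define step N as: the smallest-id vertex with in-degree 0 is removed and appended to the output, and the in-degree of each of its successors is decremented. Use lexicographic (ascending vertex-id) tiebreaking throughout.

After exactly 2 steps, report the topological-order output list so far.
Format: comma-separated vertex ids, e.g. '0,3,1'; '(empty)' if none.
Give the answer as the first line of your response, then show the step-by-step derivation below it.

0,4

step 1: output 0; order=[0]; indeg=(0,1,1,1,0,1,0,0,0)
step 2: output 4; order=[0,4]; indeg=(0,1,0,1,0,1,0,0,0)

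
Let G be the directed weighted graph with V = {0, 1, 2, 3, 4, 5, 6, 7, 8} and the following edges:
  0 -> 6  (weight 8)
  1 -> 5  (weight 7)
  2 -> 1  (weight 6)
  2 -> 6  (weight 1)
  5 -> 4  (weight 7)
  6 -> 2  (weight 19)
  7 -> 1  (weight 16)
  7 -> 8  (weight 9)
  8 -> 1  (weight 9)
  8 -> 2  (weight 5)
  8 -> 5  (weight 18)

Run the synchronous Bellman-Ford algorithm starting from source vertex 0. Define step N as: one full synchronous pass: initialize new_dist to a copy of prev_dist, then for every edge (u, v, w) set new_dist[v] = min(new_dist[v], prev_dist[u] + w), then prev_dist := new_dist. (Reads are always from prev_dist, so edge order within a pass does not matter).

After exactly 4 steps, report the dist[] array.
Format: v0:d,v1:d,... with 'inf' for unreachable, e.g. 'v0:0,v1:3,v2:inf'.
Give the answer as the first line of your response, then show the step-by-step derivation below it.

v0:0,v1:33,v2:27,v3:inf,v4:inf,v5:40,v6:8,v7:inf,v8:inf

step 1: dist = v0:0,v1:inf,v2:inf,v3:inf,v4:inf,v5:inf,v6:8,v7:inf,v8:inf
step 2: dist = v0:0,v1:inf,v2:27,v3:inf,v4:inf,v5:inf,v6:8,v7:inf,v8:inf
step 3: dist = v0:0,v1:33,v2:27,v3:inf,v4:inf,v5:inf,v6:8,v7:inf,v8:inf
step 4: dist = v0:0,v1:33,v2:27,v3:inf,v4:inf,v5:40,v6:8,v7:inf,v8:inf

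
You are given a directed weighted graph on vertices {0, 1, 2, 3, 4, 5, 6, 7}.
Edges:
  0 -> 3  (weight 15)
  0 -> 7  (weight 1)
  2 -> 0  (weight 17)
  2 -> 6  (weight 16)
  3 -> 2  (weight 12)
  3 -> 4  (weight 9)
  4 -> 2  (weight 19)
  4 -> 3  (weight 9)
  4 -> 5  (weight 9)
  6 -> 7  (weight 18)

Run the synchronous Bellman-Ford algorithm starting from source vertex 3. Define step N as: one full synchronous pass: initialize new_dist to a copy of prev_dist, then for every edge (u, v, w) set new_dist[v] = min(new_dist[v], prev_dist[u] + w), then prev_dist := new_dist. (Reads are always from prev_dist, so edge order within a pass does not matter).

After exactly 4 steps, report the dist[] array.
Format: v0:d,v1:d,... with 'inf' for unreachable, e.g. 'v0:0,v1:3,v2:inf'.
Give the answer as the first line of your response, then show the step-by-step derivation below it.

v0:29,v1:inf,v2:12,v3:0,v4:9,v5:18,v6:28,v7:30

step 1: dist = v0:inf,v1:inf,v2:12,v3:0,v4:9,v5:inf,v6:inf,v7:inf
step 2: dist = v0:29,v1:inf,v2:12,v3:0,v4:9,v5:18,v6:28,v7:inf
step 3: dist = v0:29,v1:inf,v2:12,v3:0,v4:9,v5:18,v6:28,v7:30
step 4: dist = v0:29,v1:inf,v2:12,v3:0,v4:9,v5:18,v6:28,v7:30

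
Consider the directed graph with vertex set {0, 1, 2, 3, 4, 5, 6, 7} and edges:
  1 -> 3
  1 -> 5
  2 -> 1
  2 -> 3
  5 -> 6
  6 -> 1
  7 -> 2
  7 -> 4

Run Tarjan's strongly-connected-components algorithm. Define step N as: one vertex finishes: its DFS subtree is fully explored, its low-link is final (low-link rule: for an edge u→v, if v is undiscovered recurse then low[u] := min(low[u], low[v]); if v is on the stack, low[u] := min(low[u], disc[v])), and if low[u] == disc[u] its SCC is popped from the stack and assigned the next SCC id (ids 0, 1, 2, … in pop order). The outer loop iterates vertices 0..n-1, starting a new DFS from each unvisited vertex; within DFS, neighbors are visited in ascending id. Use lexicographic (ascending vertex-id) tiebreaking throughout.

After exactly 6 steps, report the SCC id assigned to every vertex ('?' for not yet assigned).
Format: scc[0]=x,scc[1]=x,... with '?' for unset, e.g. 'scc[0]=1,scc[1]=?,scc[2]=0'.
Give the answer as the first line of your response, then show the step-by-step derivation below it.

scc[0]=0,scc[1]=2,scc[2]=3,scc[3]=1,scc[4]=?,scc[5]=2,scc[6]=2,scc[7]=?

step 1: low=(low[0]=0,low[1]=?,low[2]=?,low[3]=?,low[4]=?,low[5]=?,low[6]=?,low[7]=?); scc=(scc[0]=0,scc[1]=?,scc[2]=?,scc[3]=?,scc[4]=?,scc[5]=?,scc[6]=?,scc[7]=?)
step 2: low=(low[0]=0,low[1]=1,low[2]=?,low[3]=2,low[4]=?,low[5]=?,low[6]=?,low[7]=?); scc=(scc[0]=0,scc[1]=?,scc[2]=?,scc[3]=1,scc[4]=?,scc[5]=?,scc[6]=?,scc[7]=?)
step 3: low=(low[0]=0,low[1]=1,low[2]=?,low[3]=2,low[4]=?,low[5]=3,low[6]=1,low[7]=?); scc=(scc[0]=0,scc[1]=?,scc[2]=?,scc[3]=1,scc[4]=?,scc[5]=?,scc[6]=?,scc[7]=?)
step 4: low=(low[0]=0,low[1]=1,low[2]=?,low[3]=2,low[4]=?,low[5]=1,low[6]=1,low[7]=?); scc=(scc[0]=0,scc[1]=?,scc[2]=?,scc[3]=1,scc[4]=?,scc[5]=?,scc[6]=?,scc[7]=?)
step 5: low=(low[0]=0,low[1]=1,low[2]=?,low[3]=2,low[4]=?,low[5]=1,low[6]=1,low[7]=?); scc=(scc[0]=0,scc[1]=2,scc[2]=?,scc[3]=1,scc[4]=?,scc[5]=2,scc[6]=2,scc[7]=?)
step 6: low=(low[0]=0,low[1]=1,low[2]=5,low[3]=2,low[4]=?,low[5]=1,low[6]=1,low[7]=?); scc=(scc[0]=0,scc[1]=2,scc[2]=3,scc[3]=1,scc[4]=?,scc[5]=2,scc[6]=2,scc[7]=?)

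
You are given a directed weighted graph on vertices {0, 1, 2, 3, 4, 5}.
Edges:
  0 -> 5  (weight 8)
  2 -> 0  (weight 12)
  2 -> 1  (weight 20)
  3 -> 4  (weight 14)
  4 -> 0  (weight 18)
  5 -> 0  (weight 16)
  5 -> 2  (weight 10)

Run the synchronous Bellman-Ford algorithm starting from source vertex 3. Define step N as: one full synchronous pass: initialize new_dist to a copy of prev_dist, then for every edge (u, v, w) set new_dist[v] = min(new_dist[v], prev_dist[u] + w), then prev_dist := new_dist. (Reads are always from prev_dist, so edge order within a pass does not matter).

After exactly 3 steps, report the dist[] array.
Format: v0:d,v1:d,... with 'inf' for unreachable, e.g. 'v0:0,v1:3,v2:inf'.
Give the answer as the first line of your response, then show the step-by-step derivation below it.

v0:32,v1:inf,v2:inf,v3:0,v4:14,v5:40

step 1: dist = v0:inf,v1:inf,v2:inf,v3:0,v4:14,v5:inf
step 2: dist = v0:32,v1:inf,v2:inf,v3:0,v4:14,v5:inf
step 3: dist = v0:32,v1:inf,v2:inf,v3:0,v4:14,v5:40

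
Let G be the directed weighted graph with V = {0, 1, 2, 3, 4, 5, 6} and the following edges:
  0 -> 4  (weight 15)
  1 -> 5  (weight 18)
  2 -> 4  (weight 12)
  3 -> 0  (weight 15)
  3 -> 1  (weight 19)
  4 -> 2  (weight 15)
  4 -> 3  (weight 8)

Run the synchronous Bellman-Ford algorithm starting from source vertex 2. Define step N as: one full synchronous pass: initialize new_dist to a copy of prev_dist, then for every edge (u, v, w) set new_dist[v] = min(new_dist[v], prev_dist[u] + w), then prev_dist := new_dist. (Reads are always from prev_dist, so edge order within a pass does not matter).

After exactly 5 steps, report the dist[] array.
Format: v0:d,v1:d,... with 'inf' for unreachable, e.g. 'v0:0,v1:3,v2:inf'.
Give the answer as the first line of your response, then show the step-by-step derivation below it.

v0:35,v1:39,v2:0,v3:20,v4:12,v5:57,v6:inf

step 1: dist = v0:inf,v1:inf,v2:0,v3:inf,v4:12,v5:inf,v6:inf
step 2: dist = v0:inf,v1:inf,v2:0,v3:20,v4:12,v5:inf,v6:inf
step 3: dist = v0:35,v1:39,v2:0,v3:20,v4:12,v5:inf,v6:inf
step 4: dist = v0:35,v1:39,v2:0,v3:20,v4:12,v5:57,v6:inf
step 5: dist = v0:35,v1:39,v2:0,v3:20,v4:12,v5:57,v6:inf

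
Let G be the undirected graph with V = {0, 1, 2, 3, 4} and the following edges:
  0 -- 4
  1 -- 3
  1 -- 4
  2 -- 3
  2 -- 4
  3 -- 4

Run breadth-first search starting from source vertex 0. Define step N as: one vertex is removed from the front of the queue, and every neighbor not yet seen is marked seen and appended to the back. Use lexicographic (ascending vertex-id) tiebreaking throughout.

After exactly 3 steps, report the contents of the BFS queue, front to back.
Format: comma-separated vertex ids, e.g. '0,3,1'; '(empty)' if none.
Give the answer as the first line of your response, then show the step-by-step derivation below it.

2,3

step 1: dequeue 0; queue=[4]; order=0
step 2: dequeue 4; queue=[1,2,3]; order=0,4
step 3: dequeue 1; queue=[2,3]; order=0,4,1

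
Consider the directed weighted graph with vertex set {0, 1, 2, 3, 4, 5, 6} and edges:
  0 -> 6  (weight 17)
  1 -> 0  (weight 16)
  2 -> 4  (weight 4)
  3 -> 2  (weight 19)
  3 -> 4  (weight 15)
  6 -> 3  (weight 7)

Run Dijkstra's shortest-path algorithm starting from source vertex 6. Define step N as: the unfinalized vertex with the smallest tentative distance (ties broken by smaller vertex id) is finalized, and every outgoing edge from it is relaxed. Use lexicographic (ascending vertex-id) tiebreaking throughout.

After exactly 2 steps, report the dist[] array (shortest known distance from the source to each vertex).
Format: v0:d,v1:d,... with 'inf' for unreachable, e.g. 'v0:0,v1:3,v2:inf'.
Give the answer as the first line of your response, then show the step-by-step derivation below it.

v0:inf,v1:inf,v2:26,v3:7,v4:22,v5:inf,v6:0

step 1: dist = v0:inf,v1:inf,v2:inf,v3:7,v4:inf,v5:inf,v6:0
step 2: dist = v0:inf,v1:inf,v2:26,v3:7,v4:22,v5:inf,v6:0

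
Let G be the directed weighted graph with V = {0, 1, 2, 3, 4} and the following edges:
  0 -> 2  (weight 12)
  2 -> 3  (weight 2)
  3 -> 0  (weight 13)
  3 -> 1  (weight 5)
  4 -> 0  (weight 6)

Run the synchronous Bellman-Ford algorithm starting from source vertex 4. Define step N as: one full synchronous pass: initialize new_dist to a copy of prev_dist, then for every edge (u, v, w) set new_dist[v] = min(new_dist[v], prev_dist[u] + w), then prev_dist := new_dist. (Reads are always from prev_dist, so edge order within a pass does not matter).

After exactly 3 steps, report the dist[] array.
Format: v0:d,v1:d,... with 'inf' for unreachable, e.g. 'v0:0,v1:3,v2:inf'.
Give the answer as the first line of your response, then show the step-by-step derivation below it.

v0:6,v1:inf,v2:18,v3:20,v4:0

step 1: dist = v0:6,v1:inf,v2:inf,v3:inf,v4:0
step 2: dist = v0:6,v1:inf,v2:18,v3:inf,v4:0
step 3: dist = v0:6,v1:inf,v2:18,v3:20,v4:0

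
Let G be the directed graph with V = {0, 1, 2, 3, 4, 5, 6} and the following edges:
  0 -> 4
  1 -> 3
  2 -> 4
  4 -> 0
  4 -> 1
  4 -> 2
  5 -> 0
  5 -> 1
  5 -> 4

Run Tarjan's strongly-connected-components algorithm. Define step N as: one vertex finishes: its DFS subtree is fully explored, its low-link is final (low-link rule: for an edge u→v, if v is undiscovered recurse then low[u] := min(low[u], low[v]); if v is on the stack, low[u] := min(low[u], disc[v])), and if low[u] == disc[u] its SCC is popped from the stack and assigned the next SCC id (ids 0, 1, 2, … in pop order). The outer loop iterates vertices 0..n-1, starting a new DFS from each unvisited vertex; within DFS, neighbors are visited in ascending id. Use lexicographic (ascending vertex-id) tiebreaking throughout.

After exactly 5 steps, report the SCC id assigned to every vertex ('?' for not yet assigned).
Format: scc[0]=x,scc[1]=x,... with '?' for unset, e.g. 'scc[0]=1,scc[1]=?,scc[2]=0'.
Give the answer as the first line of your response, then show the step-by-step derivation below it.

scc[0]=2,scc[1]=1,scc[2]=2,scc[3]=0,scc[4]=2,scc[5]=?,scc[6]=?

step 1: low=(low[0]=0,low[1]=2,low[2]=?,low[3]=3,low[4]=0,low[5]=?,low[6]=?); scc=(scc[0]=?,scc[1]=?,scc[2]=?,scc[3]=0,scc[4]=?,scc[5]=?,scc[6]=?)
step 2: low=(low[0]=0,low[1]=2,low[2]=?,low[3]=3,low[4]=0,low[5]=?,low[6]=?); scc=(scc[0]=?,scc[1]=1,scc[2]=?,scc[3]=0,scc[4]=?,scc[5]=?,scc[6]=?)
step 3: low=(low[0]=0,low[1]=2,low[2]=1,low[3]=3,low[4]=0,low[5]=?,low[6]=?); scc=(scc[0]=?,scc[1]=1,scc[2]=?,scc[3]=0,scc[4]=?,scc[5]=?,scc[6]=?)
step 4: low=(low[0]=0,low[1]=2,low[2]=1,low[3]=3,low[4]=0,low[5]=?,low[6]=?); scc=(scc[0]=?,scc[1]=1,scc[2]=?,scc[3]=0,scc[4]=?,scc[5]=?,scc[6]=?)
step 5: low=(low[0]=0,low[1]=2,low[2]=1,low[3]=3,low[4]=0,low[5]=?,low[6]=?); scc=(scc[0]=2,scc[1]=1,scc[2]=2,scc[3]=0,scc[4]=2,scc[5]=?,scc[6]=?)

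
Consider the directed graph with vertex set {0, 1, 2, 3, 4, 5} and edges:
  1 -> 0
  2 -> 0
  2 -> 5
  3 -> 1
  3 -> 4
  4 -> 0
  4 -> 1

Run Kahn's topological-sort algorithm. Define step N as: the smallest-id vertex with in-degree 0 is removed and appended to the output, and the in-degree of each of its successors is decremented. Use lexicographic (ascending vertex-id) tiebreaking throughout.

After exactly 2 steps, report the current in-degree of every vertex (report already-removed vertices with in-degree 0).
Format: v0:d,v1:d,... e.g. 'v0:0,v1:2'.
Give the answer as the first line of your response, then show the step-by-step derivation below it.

v0:2,v1:1,v2:0,v3:0,v4:0,v5:0

step 1: output 2; order=[2]; indeg=(2,2,0,0,1,0)
step 2: output 3; order=[2,3]; indeg=(2,1,0,0,0,0)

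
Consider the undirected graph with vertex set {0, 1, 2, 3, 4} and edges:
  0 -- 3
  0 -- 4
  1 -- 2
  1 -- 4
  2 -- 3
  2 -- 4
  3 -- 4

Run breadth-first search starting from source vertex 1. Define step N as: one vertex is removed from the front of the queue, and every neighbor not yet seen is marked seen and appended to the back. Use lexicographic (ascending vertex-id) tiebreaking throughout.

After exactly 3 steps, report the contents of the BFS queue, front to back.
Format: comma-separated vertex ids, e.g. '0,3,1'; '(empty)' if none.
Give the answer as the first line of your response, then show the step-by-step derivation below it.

3,0

step 1: dequeue 1; queue=[2,4]; order=1
step 2: dequeue 2; queue=[4,3]; order=1,2
step 3: dequeue 4; queue=[3,0]; order=1,2,4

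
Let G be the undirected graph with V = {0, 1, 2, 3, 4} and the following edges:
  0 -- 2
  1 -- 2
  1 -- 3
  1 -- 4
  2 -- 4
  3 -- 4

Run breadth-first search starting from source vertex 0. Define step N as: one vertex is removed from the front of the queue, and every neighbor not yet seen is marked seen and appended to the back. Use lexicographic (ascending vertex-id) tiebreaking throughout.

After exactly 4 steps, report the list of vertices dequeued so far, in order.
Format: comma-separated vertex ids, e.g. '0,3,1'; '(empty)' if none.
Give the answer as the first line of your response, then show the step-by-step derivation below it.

0,2,1,4

step 1: dequeue 0; queue=[2]; order=0
step 2: dequeue 2; queue=[1,4]; order=0,2
step 3: dequeue 1; queue=[4,3]; order=0,2,1
step 4: dequeue 4; queue=[3]; order=0,2,1,4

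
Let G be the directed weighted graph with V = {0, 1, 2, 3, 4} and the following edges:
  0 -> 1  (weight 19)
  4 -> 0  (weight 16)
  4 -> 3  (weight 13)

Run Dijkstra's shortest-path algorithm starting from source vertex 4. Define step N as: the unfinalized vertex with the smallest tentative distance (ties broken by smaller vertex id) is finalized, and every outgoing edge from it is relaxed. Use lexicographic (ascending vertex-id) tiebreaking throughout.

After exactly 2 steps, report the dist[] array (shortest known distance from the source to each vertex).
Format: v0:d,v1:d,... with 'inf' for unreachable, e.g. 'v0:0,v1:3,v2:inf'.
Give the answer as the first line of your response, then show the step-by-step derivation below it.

v0:16,v1:inf,v2:inf,v3:13,v4:0

step 1: dist = v0:16,v1:inf,v2:inf,v3:13,v4:0
step 2: dist = v0:16,v1:inf,v2:inf,v3:13,v4:0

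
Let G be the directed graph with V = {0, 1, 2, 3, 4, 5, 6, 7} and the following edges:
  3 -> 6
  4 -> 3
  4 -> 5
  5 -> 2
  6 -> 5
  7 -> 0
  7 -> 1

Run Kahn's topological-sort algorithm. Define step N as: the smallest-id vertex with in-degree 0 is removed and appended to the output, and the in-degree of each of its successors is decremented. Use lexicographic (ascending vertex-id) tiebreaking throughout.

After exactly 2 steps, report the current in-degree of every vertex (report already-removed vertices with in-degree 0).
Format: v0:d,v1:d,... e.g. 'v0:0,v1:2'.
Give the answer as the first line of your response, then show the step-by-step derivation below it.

v0:1,v1:1,v2:1,v3:0,v4:0,v5:1,v6:0,v7:0

step 1: output 4; order=[4]; indeg=(1,1,1,0,0,1,1,0)
step 2: output 3; order=[4,3]; indeg=(1,1,1,0,0,1,0,0)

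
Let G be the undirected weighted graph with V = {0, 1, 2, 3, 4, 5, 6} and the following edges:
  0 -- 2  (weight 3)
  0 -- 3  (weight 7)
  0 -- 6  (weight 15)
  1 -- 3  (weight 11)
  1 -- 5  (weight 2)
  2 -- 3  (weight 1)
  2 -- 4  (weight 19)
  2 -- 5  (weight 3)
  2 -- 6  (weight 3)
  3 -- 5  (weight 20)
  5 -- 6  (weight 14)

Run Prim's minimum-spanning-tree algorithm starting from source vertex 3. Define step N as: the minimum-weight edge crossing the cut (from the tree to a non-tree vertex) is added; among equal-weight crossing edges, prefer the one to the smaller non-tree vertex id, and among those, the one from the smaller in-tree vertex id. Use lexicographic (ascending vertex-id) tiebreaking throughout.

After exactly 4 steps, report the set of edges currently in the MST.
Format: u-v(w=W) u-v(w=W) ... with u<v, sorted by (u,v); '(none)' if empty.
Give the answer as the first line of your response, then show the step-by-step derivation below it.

0-2(w=3) 1-5(w=2) 2-3(w=1) 2-5(w=3)

step 1: add edge 2-3 (w=1); MST = {2-3(w=1)}
step 2: add edge 0-2 (w=3); MST = {0-2(w=3) 2-3(w=1)}
step 3: add edge 2-5 (w=3); MST = {0-2(w=3) 2-3(w=1) 2-5(w=3)}
step 4: add edge 1-5 (w=2); MST = {0-2(w=3) 1-5(w=2) 2-3(w=1) 2-5(w=3)}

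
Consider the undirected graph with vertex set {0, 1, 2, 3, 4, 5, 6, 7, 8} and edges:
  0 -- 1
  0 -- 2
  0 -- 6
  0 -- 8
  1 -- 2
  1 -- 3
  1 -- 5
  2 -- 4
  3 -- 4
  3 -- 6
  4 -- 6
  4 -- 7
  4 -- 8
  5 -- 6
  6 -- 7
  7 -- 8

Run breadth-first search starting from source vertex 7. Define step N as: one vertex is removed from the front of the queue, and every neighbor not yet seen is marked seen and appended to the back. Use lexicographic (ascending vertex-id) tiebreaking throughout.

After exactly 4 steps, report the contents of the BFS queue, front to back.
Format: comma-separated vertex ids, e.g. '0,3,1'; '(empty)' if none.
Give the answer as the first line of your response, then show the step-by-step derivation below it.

2,3,0,5

step 1: dequeue 7; queue=[4,6,8]; order=7
step 2: dequeue 4; queue=[6,8,2,3]; order=7,4
step 3: dequeue 6; queue=[8,2,3,0,5]; order=7,4,6
step 4: dequeue 8; queue=[2,3,0,5]; order=7,4,6,8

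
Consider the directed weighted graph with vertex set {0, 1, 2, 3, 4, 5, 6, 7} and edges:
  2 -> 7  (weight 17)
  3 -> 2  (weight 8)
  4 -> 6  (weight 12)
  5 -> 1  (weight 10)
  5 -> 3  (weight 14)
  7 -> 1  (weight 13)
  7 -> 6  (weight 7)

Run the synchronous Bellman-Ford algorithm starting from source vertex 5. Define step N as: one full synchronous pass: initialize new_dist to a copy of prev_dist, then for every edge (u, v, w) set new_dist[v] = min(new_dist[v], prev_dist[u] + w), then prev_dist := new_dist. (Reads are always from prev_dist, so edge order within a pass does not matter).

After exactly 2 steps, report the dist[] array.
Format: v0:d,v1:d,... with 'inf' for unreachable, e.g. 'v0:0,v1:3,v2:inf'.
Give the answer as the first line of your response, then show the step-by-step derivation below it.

v0:inf,v1:10,v2:22,v3:14,v4:inf,v5:0,v6:inf,v7:inf

step 1: dist = v0:inf,v1:10,v2:inf,v3:14,v4:inf,v5:0,v6:inf,v7:inf
step 2: dist = v0:inf,v1:10,v2:22,v3:14,v4:inf,v5:0,v6:inf,v7:inf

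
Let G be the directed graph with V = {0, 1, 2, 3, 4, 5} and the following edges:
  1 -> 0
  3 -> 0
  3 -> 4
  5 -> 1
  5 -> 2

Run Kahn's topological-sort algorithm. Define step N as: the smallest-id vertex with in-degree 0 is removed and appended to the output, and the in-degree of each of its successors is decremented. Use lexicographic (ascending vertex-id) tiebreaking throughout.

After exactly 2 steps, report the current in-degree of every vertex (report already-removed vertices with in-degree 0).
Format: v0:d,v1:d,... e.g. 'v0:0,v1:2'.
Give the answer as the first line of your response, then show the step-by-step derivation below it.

v0:1,v1:1,v2:1,v3:0,v4:0,v5:0

step 1: output 3; order=[3]; indeg=(1,1,1,0,0,0)
step 2: output 4; order=[3,4]; indeg=(1,1,1,0,0,0)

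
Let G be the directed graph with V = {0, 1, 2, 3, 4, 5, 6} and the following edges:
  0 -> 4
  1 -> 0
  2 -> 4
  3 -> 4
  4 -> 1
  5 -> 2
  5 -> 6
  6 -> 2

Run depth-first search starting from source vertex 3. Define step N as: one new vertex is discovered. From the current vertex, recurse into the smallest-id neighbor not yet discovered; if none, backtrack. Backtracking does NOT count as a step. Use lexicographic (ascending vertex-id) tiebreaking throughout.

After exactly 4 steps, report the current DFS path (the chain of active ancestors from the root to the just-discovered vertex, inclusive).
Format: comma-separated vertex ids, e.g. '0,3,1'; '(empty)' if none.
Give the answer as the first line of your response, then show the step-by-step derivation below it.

3,4,1,0

step 1: discover 3; path=3; order=3
step 2: discover 4; path=3>4; order=3,4
step 3: discover 1; path=3>4>1; order=3,4,1
step 4: discover 0; path=3>4>1>0; order=3,4,1,0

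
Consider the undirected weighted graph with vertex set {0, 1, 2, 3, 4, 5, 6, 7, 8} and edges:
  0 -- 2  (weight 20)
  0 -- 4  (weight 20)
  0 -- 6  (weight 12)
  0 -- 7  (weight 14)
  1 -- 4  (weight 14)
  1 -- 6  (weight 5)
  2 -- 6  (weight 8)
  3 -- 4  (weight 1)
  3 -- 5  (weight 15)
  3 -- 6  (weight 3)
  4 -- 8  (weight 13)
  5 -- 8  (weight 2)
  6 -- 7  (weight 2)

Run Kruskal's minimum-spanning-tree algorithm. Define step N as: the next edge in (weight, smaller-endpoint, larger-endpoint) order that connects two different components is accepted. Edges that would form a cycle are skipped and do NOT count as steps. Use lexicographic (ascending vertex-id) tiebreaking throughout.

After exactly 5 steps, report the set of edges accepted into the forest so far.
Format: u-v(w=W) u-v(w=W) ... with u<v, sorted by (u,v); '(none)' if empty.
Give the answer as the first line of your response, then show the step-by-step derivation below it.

1-6(w=5) 3-4(w=1) 3-6(w=3) 5-8(w=2) 6-7(w=2)

step 1: add edge 3-4 (w=1); MST = {3-4(w=1)}
step 2: add edge 5-8 (w=2); MST = {3-4(w=1) 5-8(w=2)}
step 3: add edge 6-7 (w=2); MST = {3-4(w=1) 5-8(w=2) 6-7(w=2)}
step 4: add edge 3-6 (w=3); MST = {3-4(w=1) 3-6(w=3) 5-8(w=2) 6-7(w=2)}
step 5: add edge 1-6 (w=5); MST = {1-6(w=5) 3-4(w=1) 3-6(w=3) 5-8(w=2) 6-7(w=2)}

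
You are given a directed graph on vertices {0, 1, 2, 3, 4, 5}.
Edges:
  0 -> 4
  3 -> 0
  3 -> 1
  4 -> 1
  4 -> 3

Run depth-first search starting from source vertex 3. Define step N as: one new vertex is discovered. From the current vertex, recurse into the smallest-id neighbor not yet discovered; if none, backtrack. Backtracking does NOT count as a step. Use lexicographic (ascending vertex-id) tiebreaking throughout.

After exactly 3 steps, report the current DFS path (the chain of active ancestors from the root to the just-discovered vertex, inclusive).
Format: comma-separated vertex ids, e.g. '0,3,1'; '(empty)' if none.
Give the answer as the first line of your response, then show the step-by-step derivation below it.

3,0,4

step 1: discover 3; path=3; order=3
step 2: discover 0; path=3>0; order=3,0
step 3: discover 4; path=3>0>4; order=3,0,4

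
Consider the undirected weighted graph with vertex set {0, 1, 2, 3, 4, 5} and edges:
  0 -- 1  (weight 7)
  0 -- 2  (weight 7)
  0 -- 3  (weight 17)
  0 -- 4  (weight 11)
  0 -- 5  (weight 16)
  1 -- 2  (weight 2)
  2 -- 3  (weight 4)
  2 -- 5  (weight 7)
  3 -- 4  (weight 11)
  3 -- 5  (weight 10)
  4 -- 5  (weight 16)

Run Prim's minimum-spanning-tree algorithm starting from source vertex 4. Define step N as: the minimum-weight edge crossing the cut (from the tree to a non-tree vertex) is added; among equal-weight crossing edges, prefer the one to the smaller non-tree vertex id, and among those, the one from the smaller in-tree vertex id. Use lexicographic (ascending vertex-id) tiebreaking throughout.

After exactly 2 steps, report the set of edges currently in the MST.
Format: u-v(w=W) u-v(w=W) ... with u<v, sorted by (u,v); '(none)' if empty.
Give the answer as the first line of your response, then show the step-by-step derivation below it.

0-1(w=7) 0-4(w=11)

step 1: add edge 0-4 (w=11); MST = {0-4(w=11)}
step 2: add edge 0-1 (w=7); MST = {0-1(w=7) 0-4(w=11)}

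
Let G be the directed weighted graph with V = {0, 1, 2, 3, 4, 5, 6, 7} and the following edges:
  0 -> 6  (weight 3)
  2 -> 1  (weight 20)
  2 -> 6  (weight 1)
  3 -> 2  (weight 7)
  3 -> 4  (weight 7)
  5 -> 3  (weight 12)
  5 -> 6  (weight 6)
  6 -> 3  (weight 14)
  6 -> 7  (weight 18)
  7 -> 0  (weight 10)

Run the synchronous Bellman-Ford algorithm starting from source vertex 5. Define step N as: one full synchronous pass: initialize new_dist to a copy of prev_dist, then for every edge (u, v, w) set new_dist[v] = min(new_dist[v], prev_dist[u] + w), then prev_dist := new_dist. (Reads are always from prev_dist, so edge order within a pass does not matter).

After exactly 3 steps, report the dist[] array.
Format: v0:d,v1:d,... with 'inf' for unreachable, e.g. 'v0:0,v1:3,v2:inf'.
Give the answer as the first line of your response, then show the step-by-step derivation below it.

v0:34,v1:39,v2:19,v3:12,v4:19,v5:0,v6:6,v7:24

step 1: dist = v0:inf,v1:inf,v2:inf,v3:12,v4:inf,v5:0,v6:6,v7:inf
step 2: dist = v0:inf,v1:inf,v2:19,v3:12,v4:19,v5:0,v6:6,v7:24
step 3: dist = v0:34,v1:39,v2:19,v3:12,v4:19,v5:0,v6:6,v7:24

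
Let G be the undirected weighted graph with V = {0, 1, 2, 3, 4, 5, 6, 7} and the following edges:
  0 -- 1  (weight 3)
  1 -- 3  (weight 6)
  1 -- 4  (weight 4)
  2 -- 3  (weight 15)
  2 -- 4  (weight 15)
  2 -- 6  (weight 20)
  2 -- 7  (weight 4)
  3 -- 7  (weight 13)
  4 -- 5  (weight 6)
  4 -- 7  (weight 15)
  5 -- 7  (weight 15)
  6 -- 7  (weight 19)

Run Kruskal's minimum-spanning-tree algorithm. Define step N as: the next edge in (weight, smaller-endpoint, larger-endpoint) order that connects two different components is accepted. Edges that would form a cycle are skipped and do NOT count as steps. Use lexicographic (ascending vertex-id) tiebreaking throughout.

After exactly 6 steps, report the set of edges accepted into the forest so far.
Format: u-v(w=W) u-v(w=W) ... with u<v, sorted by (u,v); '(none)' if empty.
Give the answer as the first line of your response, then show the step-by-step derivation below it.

0-1(w=3) 1-3(w=6) 1-4(w=4) 2-7(w=4) 3-7(w=13) 4-5(w=6)

step 1: add edge 0-1 (w=3); MST = {0-1(w=3)}
step 2: add edge 1-4 (w=4); MST = {0-1(w=3) 1-4(w=4)}
step 3: add edge 2-7 (w=4); MST = {0-1(w=3) 1-4(w=4) 2-7(w=4)}
step 4: add edge 1-3 (w=6); MST = {0-1(w=3) 1-3(w=6) 1-4(w=4) 2-7(w=4)}
step 5: add edge 4-5 (w=6); MST = {0-1(w=3) 1-3(w=6) 1-4(w=4) 2-7(w=4) 4-5(w=6)}
step 6: add edge 3-7 (w=13); MST = {0-1(w=3) 1-3(w=6) 1-4(w=4) 2-7(w=4) 3-7(w=13) 4-5(w=6)}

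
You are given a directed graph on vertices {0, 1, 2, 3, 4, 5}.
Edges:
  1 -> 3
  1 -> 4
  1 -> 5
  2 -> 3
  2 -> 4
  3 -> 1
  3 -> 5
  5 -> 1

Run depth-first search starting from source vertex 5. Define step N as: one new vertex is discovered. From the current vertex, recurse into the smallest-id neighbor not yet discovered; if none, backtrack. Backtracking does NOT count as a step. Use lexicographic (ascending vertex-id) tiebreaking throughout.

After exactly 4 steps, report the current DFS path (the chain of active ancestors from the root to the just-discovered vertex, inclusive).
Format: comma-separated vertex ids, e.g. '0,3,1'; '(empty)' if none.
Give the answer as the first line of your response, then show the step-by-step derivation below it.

5,1,4

step 1: discover 5; path=5; order=5
step 2: discover 1; path=5>1; order=5,1
step 3: discover 3; path=5>1>3; order=5,1,3
step 4: discover 4; path=5>1>4; order=5,1,3,4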